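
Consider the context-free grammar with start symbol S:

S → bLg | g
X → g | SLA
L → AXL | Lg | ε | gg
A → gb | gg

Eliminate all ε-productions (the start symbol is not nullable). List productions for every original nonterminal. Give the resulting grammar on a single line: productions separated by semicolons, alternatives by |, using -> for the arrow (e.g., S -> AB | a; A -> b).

S -> g | bg | bLg; A -> gb | gg; L -> g | AX | Lg | gg | AXL; X -> g | SA | SLA

Nullable set: {L}.
S -> bLg: L nullable, giving bLg | bg.
Drop L -> ε.
L -> AXL: L nullable, giving AX | AXL.
L -> Lg: L nullable, giving Lg | g.
X -> SLA: L nullable, giving SA | SLA.
Unchanged (no nullable symbols): S -> g; A -> gb; A -> gg; L -> gg; X -> g.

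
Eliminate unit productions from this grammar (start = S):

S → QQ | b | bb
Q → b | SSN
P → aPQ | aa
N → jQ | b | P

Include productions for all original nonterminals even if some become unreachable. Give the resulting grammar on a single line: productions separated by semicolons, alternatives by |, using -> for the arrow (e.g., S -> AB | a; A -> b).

Unit productions: N->P.
Unit pairs (A ⇒* B via units): (N,P).
S: inherits non-unit rules of {S} → QQ | b | bb.
N: inherits non-unit rules of {N, P} → aPQ | aa | b | jQ.
P: inherits non-unit rules of {P} → aPQ | aa.
Q: inherits non-unit rules of {Q} → SSN | b.

S -> b | QQ | bb; N -> b | aa | jQ | aPQ; P -> aa | aPQ; Q -> b | SSN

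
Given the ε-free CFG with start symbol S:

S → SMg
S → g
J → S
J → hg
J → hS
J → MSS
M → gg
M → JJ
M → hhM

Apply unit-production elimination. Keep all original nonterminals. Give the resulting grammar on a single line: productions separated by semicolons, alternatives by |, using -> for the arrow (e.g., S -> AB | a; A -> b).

S -> g | SMg; J -> g | hS | hg | MSS | SMg; M -> JJ | gg | hhM

Unit productions: J->S.
Unit pairs (A ⇒* B via units): (J,S).
S: inherits non-unit rules of {S} → SMg | g.
J: inherits non-unit rules of {J, S} → MSS | SMg | g | hS | hg.
M: inherits non-unit rules of {M} → JJ | gg | hhM.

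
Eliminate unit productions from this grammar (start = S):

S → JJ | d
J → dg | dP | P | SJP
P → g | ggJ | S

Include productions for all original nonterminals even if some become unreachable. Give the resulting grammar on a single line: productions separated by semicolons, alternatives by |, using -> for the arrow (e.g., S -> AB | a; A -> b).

S -> d | JJ; J -> d | g | JJ | dP | dg | SJP | ggJ; P -> d | g | JJ | ggJ

Unit productions: J->P, P->S.
Unit pairs (A ⇒* B via units): (J,P), (J,S), (P,S).
S: inherits non-unit rules of {S} → JJ | d.
J: inherits non-unit rules of {J, P, S} → JJ | SJP | d | dP | dg | g | ggJ.
P: inherits non-unit rules of {P, S} → JJ | d | g | ggJ.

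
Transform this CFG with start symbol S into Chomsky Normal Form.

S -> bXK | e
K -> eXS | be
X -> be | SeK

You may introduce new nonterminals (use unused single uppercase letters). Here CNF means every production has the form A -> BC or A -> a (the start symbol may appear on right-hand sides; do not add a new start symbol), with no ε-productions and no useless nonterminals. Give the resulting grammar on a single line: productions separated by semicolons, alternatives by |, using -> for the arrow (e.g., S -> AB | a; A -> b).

No ε-productions.
No unit productions to eliminate.
TERM: introduce A -> b, B -> e and substitute in every rule of length ≥2.
BIN: K -> BXS becomes K -> BC, C -> XS; S -> AXK becomes S -> AD, D -> XK; X -> SBK becomes X -> SE, E -> BK.

S -> e | AD; A -> b; B -> e; C -> XS; D -> XK; E -> BK; K -> AB | BC; X -> AB | SE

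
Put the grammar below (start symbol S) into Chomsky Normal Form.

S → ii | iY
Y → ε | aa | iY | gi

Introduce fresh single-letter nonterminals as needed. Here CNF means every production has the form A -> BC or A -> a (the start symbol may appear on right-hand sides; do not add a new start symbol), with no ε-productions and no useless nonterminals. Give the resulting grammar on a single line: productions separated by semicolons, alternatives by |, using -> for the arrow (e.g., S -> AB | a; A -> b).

Nullable: {Y}; after ε-elimination: S -> i | iY | ii; Y -> i | aa | gi | iY.
No unit productions to eliminate.
TERM: introduce B -> a, C -> g, A -> i and substitute in every rule of length ≥2.

S -> i | AA | AY; A -> i; B -> a; C -> g; Y -> i | AY | BB | CA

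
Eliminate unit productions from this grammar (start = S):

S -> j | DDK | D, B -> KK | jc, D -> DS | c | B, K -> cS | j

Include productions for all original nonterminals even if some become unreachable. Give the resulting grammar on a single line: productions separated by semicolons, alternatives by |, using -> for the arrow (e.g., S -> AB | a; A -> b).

S -> c | j | DS | KK | jc | DDK; B -> KK | jc; D -> c | DS | KK | jc; K -> j | cS

Unit productions: D->B, S->D.
Unit pairs (A ⇒* B via units): (D,B), (S,B), (S,D).
S: inherits non-unit rules of {B, D, S} → DDK | DS | KK | c | j | jc.
B: inherits non-unit rules of {B} → KK | jc.
D: inherits non-unit rules of {B, D} → DS | KK | c | jc.
K: inherits non-unit rules of {K} → cS | j.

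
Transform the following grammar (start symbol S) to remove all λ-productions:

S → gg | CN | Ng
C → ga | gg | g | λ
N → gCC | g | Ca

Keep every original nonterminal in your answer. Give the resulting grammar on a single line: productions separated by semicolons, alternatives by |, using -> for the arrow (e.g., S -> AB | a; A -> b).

Nullable set: {C}.
S -> CN: C nullable, giving CN | N.
Drop C -> λ.
N -> Ca: C nullable, giving Ca | a.
N -> gCC: C, C nullable, giving g | gC | gCC.
Unchanged (no nullable symbols): S -> Ng; S -> gg; C -> g; C -> ga; C -> gg; N -> g.

S -> N | CN | Ng | gg; C -> g | ga | gg; N -> a | g | Ca | gC | gCC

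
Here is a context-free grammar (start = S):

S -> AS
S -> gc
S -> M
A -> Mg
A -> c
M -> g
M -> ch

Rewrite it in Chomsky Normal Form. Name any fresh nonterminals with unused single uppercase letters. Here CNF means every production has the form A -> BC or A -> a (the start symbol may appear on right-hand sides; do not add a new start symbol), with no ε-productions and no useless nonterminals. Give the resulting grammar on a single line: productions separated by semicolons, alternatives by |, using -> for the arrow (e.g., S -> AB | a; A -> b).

No ε-productions.
After unit-elimination: S -> g | AS | ch | gc; A -> c | Mg; M -> g | ch.
TERM: introduce C -> c, B -> g, D -> h and substitute in every rule of length ≥2.

S -> g | AS | BC | CD; A -> c | MB; B -> g; C -> c; D -> h; M -> g | CD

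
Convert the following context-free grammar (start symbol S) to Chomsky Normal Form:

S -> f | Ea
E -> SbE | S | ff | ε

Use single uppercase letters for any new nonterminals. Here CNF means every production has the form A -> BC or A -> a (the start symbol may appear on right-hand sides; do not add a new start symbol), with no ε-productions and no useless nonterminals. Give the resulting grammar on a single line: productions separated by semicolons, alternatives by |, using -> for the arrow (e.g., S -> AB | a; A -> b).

Nullable: {E}; after ε-elimination: S -> a | f | Ea; E -> S | Sb | ff | SbE.
After unit-elimination: S -> a | f | Ea; E -> a | f | Ea | Sb | ff | SbE.
TERM: introduce A -> a, B -> b, C -> f and substitute in every rule of length ≥2.
BIN: E -> SBE becomes E -> SD, D -> BE.

S -> a | f | EA; A -> a; B -> b; C -> f; D -> BE; E -> a | f | CC | EA | SB | SD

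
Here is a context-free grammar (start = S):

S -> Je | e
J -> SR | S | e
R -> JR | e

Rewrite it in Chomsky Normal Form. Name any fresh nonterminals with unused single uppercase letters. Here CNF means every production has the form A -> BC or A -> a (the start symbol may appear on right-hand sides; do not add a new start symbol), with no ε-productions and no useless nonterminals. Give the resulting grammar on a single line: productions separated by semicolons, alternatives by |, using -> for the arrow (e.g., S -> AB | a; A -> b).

No ε-productions.
After unit-elimination: S -> e | Je; J -> e | Je | SR; R -> e | JR.
TERM: introduce A -> e and substitute in every rule of length ≥2.

S -> e | JA; A -> e; J -> e | JA | SR; R -> e | JR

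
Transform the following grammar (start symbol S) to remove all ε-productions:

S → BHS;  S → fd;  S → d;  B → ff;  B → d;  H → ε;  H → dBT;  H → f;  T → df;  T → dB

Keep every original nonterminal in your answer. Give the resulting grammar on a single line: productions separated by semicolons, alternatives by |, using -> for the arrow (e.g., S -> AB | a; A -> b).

Nullable set: {H}.
S -> BHS: H nullable, giving BHS | BS.
Drop H -> ε.
Unchanged (no nullable symbols): S -> d; S -> fd; B -> d; B -> ff; H -> dBT; H -> f; T -> dB; T -> df.

S -> d | BS | fd | BHS; B -> d | ff; H -> f | dBT; T -> dB | df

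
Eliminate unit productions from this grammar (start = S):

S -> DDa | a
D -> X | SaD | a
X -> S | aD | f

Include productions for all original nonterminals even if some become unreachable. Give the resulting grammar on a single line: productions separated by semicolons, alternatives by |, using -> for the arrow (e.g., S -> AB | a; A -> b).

S -> a | DDa; D -> a | f | aD | DDa | SaD; X -> a | f | aD | DDa

Unit productions: D->X, X->S.
Unit pairs (A ⇒* B via units): (D,S), (D,X), (X,S).
S: inherits non-unit rules of {S} → DDa | a.
D: inherits non-unit rules of {D, S, X} → DDa | SaD | a | aD | f.
X: inherits non-unit rules of {S, X} → DDa | a | aD | f.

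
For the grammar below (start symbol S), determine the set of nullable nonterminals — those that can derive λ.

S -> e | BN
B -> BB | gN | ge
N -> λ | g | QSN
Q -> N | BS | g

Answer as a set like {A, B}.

Directly nullable (have an ε-rule): {N}.
Q is nullable via Q -> N (every symbol on the right is already known nullable).
Not nullable: B, S — each has a terminal in every rule's right-hand side or depends on a non-nullable symbol.

{N, Q}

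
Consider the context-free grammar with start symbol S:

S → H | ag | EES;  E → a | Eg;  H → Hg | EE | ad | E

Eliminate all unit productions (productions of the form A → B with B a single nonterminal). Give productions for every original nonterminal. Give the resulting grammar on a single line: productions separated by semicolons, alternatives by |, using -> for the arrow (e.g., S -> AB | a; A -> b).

Unit productions: H->E, S->H.
Unit pairs (A ⇒* B via units): (H,E), (S,E), (S,H).
S: inherits non-unit rules of {E, H, S} → EE | EES | Eg | Hg | a | ad | ag.
E: inherits non-unit rules of {E} → Eg | a.
H: inherits non-unit rules of {E, H} → EE | Eg | Hg | a | ad.

S -> a | EE | Eg | Hg | ad | ag | EES; E -> a | Eg; H -> a | EE | Eg | Hg | ad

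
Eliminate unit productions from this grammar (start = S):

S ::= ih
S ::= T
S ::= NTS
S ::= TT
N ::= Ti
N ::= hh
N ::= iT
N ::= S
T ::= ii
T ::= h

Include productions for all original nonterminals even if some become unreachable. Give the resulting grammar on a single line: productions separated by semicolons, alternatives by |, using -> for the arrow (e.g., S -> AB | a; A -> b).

S -> h | TT | ih | ii | NTS; N -> h | TT | Ti | hh | iT | ih | ii | NTS; T -> h | ii

Unit productions: N->S, S->T.
Unit pairs (A ⇒* B via units): (N,S), (N,T), (S,T).
S: inherits non-unit rules of {S, T} → NTS | TT | h | ih | ii.
N: inherits non-unit rules of {N, S, T} → NTS | TT | Ti | h | hh | iT | ih | ii.
T: inherits non-unit rules of {T} → h | ii.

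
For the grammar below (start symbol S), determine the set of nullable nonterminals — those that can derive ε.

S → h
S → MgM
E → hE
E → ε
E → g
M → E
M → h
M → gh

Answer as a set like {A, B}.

Directly nullable (have an ε-rule): {E}.
M is nullable via M -> E (every symbol on the right is already known nullable).
Not nullable: S — each has a terminal in every rule's right-hand side or depends on a non-nullable symbol.

{E, M}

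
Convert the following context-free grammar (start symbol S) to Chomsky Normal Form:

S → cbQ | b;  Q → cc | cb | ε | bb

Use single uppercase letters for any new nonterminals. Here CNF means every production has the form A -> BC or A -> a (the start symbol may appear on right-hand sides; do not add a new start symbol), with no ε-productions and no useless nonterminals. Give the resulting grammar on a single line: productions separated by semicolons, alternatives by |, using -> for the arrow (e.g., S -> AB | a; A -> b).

Nullable: {Q}; after ε-elimination: S -> b | cb | cbQ; Q -> bb | cb | cc.
No unit productions to eliminate.
TERM: introduce A -> b, B -> c and substitute in every rule of length ≥2.
BIN: S -> BAQ becomes S -> BC, C -> AQ.

S -> b | BA | BC; A -> b; B -> c; C -> AQ; Q -> AA | BA | BB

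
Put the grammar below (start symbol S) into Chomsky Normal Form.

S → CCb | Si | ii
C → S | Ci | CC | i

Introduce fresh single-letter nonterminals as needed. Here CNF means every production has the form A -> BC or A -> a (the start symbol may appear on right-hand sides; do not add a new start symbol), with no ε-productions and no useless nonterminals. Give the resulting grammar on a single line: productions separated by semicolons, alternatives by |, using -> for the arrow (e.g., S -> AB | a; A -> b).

S -> BB | CE | SB; A -> b; B -> i; C -> i | BB | CB | CC | CD | SB; D -> CA; E -> CA

No ε-productions.
After unit-elimination: S -> Si | ii | CCb; C -> i | CC | Ci | Si | ii | CCb.
TERM: introduce A -> b, B -> i and substitute in every rule of length ≥2.
BIN: C -> CCA becomes C -> CD, D -> CA; S -> CCA becomes S -> CE, E -> CA.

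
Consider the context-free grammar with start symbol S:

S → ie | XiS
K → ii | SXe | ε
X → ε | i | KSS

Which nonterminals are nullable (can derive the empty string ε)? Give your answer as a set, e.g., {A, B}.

{K, X}

Directly nullable (have an ε-rule): {K, X}.
Not nullable: S — each has a terminal in every rule's right-hand side or depends on a non-nullable symbol.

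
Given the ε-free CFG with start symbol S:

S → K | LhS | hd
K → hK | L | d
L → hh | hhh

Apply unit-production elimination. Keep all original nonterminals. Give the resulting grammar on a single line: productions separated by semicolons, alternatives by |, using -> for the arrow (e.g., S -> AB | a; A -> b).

S -> d | hK | hd | hh | LhS | hhh; K -> d | hK | hh | hhh; L -> hh | hhh

Unit productions: K->L, S->K.
Unit pairs (A ⇒* B via units): (K,L), (S,K), (S,L).
S: inherits non-unit rules of {K, L, S} → LhS | d | hK | hd | hh | hhh.
K: inherits non-unit rules of {K, L} → d | hK | hh | hhh.
L: inherits non-unit rules of {L} → hh | hhh.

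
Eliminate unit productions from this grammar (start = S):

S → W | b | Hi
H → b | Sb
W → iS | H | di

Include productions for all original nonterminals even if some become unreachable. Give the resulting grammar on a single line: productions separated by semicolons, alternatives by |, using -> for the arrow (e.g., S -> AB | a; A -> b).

Unit productions: S->W, W->H.
Unit pairs (A ⇒* B via units): (S,H), (S,W), (W,H).
S: inherits non-unit rules of {H, S, W} → Hi | Sb | b | di | iS.
H: inherits non-unit rules of {H} → Sb | b.
W: inherits non-unit rules of {H, W} → Sb | b | di | iS.

S -> b | Hi | Sb | di | iS; H -> b | Sb; W -> b | Sb | di | iS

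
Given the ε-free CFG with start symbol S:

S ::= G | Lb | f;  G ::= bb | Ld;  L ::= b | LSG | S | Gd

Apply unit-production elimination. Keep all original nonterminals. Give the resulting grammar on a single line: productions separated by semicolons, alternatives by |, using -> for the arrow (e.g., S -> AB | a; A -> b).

Unit productions: L->S, S->G.
Unit pairs (A ⇒* B via units): (L,G), (L,S), (S,G).
S: inherits non-unit rules of {G, S} → Lb | Ld | bb | f.
G: inherits non-unit rules of {G} → Ld | bb.
L: inherits non-unit rules of {G, L, S} → Gd | LSG | Lb | Ld | b | bb | f.

S -> f | Lb | Ld | bb; G -> Ld | bb; L -> b | f | Gd | Lb | Ld | bb | LSG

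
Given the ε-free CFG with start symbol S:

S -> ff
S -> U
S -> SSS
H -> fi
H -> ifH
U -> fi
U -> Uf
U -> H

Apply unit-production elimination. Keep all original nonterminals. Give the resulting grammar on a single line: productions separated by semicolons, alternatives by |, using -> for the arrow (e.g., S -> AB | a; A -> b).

S -> Uf | ff | fi | SSS | ifH; H -> fi | ifH; U -> Uf | fi | ifH

Unit productions: S->U, U->H.
Unit pairs (A ⇒* B via units): (S,H), (S,U), (U,H).
S: inherits non-unit rules of {H, S, U} → SSS | Uf | ff | fi | ifH.
H: inherits non-unit rules of {H} → fi | ifH.
U: inherits non-unit rules of {H, U} → Uf | fi | ifH.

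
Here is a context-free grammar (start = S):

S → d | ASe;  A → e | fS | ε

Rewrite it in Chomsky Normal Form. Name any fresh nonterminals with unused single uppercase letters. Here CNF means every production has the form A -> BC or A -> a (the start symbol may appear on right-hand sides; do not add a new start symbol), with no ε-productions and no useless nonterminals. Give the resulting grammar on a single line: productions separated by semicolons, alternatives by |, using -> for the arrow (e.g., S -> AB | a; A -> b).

S -> d | AD | SC; A -> e | BS; B -> f; C -> e; D -> SC

Nullable: {A}; after ε-elimination: S -> d | Se | ASe; A -> e | fS.
No unit productions to eliminate.
TERM: introduce C -> e, B -> f and substitute in every rule of length ≥2.
BIN: S -> ASC becomes S -> AD, D -> SC.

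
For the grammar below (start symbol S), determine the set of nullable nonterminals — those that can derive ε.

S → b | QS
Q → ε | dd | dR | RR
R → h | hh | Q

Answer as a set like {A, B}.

{Q, R}

Directly nullable (have an ε-rule): {Q}.
R is nullable via R -> Q (every symbol on the right is already known nullable).
Not nullable: S — each has a terminal in every rule's right-hand side or depends on a non-nullable symbol.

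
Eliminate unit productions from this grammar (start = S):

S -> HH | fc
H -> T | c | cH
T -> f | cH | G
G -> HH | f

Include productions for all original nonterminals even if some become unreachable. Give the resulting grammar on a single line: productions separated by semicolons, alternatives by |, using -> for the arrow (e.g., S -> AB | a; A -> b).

Unit productions: H->T, T->G.
Unit pairs (A ⇒* B via units): (H,G), (H,T), (T,G).
S: inherits non-unit rules of {S} → HH | fc.
G: inherits non-unit rules of {G} → HH | f.
H: inherits non-unit rules of {G, H, T} → HH | c | cH | f.
T: inherits non-unit rules of {G, T} → HH | cH | f.

S -> HH | fc; G -> f | HH; H -> c | f | HH | cH; T -> f | HH | cH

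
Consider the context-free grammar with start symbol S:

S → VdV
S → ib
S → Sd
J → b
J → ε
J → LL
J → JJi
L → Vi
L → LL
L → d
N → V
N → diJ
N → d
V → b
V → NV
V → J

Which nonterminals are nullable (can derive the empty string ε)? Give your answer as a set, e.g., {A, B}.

{J, N, V}

Directly nullable (have an ε-rule): {J}.
V is nullable via V -> J (every symbol on the right is already known nullable).
N is nullable via N -> V (every symbol on the right is already known nullable).
Not nullable: L, S — each has a terminal in every rule's right-hand side or depends on a non-nullable symbol.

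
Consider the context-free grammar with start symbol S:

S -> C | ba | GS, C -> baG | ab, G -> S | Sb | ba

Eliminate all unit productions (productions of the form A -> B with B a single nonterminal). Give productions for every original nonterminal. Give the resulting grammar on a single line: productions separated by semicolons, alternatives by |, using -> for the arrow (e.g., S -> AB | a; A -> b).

Unit productions: G->S, S->C.
Unit pairs (A ⇒* B via units): (G,C), (G,S), (S,C).
S: inherits non-unit rules of {C, S} → GS | ab | ba | baG.
C: inherits non-unit rules of {C} → ab | baG.
G: inherits non-unit rules of {C, G, S} → GS | Sb | ab | ba | baG.

S -> GS | ab | ba | baG; C -> ab | baG; G -> GS | Sb | ab | ba | baG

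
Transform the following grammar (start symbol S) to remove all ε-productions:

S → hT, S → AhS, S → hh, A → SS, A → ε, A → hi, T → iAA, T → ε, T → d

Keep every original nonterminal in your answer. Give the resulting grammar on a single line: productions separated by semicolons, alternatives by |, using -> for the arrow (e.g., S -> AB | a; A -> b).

Nullable set: {A, T}.
S -> AhS: A nullable, giving AhS | hS.
S -> hT: T nullable, giving h | hT.
Drop A -> ε.
Drop T -> ε.
T -> iAA: A, A nullable, giving i | iA | iAA.
Unchanged (no nullable symbols): S -> hh; A -> SS; A -> hi; T -> d.

S -> h | hS | hT | hh | AhS; A -> SS | hi; T -> d | i | iA | iAA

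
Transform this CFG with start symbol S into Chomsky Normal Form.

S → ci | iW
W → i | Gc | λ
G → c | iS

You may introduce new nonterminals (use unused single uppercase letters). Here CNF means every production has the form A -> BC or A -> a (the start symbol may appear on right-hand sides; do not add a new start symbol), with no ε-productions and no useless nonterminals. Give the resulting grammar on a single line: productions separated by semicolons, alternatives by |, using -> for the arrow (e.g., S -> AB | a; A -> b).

Nullable: {W}; after ε-elimination: S -> i | ci | iW; G -> c | iS; W -> i | Gc.
No unit productions to eliminate.
TERM: introduce B -> c, A -> i and substitute in every rule of length ≥2.

S -> i | AW | BA; A -> i; B -> c; G -> c | AS; W -> i | GB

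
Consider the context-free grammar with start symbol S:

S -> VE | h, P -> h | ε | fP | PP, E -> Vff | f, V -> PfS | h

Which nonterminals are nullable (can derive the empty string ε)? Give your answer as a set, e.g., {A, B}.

Directly nullable (have an ε-rule): {P}.
Not nullable: E, S, V — each has a terminal in every rule's right-hand side or depends on a non-nullable symbol.

{P}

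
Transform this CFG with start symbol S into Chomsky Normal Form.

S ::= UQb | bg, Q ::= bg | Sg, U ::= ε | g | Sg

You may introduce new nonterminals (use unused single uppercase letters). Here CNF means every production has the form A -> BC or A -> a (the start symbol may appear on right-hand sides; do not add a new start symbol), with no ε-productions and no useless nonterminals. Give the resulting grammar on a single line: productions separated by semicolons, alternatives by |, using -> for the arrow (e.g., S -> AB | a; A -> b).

S -> BA | QB | UC; A -> g; B -> b; C -> QB; Q -> BA | SA; U -> g | SA

Nullable: {U}; after ε-elimination: S -> Qb | bg | UQb; Q -> Sg | bg; U -> g | Sg.
No unit productions to eliminate.
TERM: introduce B -> b, A -> g and substitute in every rule of length ≥2.
BIN: S -> UQB becomes S -> UC, C -> QB.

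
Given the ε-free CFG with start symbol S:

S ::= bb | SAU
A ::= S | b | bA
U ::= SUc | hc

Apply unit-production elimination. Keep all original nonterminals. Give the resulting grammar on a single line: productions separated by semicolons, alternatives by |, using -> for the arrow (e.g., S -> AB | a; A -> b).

Unit productions: A->S.
Unit pairs (A ⇒* B via units): (A,S).
S: inherits non-unit rules of {S} → SAU | bb.
A: inherits non-unit rules of {A, S} → SAU | b | bA | bb.
U: inherits non-unit rules of {U} → SUc | hc.

S -> bb | SAU; A -> b | bA | bb | SAU; U -> hc | SUc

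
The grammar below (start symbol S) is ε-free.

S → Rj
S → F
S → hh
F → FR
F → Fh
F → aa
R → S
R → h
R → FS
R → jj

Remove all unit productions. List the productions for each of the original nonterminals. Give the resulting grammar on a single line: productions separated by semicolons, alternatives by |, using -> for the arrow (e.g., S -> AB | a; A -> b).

S -> FR | Fh | Rj | aa | hh; F -> FR | Fh | aa; R -> h | FR | FS | Fh | Rj | aa | hh | jj

Unit productions: R->S, S->F.
Unit pairs (A ⇒* B via units): (R,F), (R,S), (S,F).
S: inherits non-unit rules of {F, S} → FR | Fh | Rj | aa | hh.
F: inherits non-unit rules of {F} → FR | Fh | aa.
R: inherits non-unit rules of {F, R, S} → FR | FS | Fh | Rj | aa | h | hh | jj.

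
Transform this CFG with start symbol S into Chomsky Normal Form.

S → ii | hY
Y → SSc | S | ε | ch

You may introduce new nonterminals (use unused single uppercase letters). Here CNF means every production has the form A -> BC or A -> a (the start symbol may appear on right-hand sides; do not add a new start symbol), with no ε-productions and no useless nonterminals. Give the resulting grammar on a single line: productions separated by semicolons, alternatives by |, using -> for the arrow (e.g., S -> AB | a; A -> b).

S -> h | AY | BB; A -> h; B -> i; C -> c; D -> SC; Y -> h | AY | BB | CA | SD

Nullable: {Y}; after ε-elimination: S -> h | hY | ii; Y -> S | ch | SSc.
After unit-elimination: S -> h | hY | ii; Y -> h | ch | hY | ii | SSc.
TERM: introduce C -> c, A -> h, B -> i and substitute in every rule of length ≥2.
BIN: Y -> SSC becomes Y -> SD, D -> SC.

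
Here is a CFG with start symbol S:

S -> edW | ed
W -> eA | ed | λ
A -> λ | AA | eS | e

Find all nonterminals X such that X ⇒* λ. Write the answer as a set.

{A, W}

Directly nullable (have an ε-rule): {A, W}.
Not nullable: S — each has a terminal in every rule's right-hand side or depends on a non-nullable symbol.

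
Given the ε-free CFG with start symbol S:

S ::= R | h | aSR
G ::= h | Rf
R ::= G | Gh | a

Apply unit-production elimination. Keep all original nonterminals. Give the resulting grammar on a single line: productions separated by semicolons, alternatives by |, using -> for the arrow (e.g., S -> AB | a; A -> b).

Unit productions: R->G, S->R.
Unit pairs (A ⇒* B via units): (R,G), (S,G), (S,R).
S: inherits non-unit rules of {G, R, S} → Gh | Rf | a | aSR | h.
G: inherits non-unit rules of {G} → Rf | h.
R: inherits non-unit rules of {G, R} → Gh | Rf | a | h.

S -> a | h | Gh | Rf | aSR; G -> h | Rf; R -> a | h | Gh | Rf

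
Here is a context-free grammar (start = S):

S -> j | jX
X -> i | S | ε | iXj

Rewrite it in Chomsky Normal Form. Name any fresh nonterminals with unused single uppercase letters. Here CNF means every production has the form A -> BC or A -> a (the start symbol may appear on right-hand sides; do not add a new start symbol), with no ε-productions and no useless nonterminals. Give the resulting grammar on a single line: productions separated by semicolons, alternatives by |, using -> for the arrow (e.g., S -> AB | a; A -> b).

Nullable: {X}; after ε-elimination: S -> j | jX; X -> S | i | ij | iXj.
After unit-elimination: S -> j | jX; X -> i | j | ij | jX | iXj.
TERM: introduce B -> i, A -> j and substitute in every rule of length ≥2.
BIN: X -> BXA becomes X -> BC, C -> XA.

S -> j | AX; A -> j; B -> i; C -> XA; X -> i | j | AX | BA | BC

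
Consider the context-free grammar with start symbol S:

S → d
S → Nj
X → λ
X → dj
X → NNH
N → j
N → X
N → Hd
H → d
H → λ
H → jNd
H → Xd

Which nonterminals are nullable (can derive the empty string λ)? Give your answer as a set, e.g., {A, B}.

{H, N, X}

Directly nullable (have an ε-rule): {H, X}.
N is nullable via N -> X (every symbol on the right is already known nullable).
Not nullable: S — each has a terminal in every rule's right-hand side or depends on a non-nullable symbol.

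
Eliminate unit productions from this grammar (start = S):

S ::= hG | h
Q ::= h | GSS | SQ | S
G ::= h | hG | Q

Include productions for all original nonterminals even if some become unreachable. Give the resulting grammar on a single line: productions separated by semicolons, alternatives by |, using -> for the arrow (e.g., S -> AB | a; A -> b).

Unit productions: G->Q, Q->S.
Unit pairs (A ⇒* B via units): (G,Q), (G,S), (Q,S).
S: inherits non-unit rules of {S} → h | hG.
G: inherits non-unit rules of {G, Q, S} → GSS | SQ | h | hG.
Q: inherits non-unit rules of {Q, S} → GSS | SQ | h | hG.

S -> h | hG; G -> h | SQ | hG | GSS; Q -> h | SQ | hG | GSS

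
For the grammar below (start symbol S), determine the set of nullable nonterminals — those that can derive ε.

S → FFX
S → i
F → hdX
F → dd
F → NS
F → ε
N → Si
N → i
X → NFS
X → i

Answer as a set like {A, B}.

Directly nullable (have an ε-rule): {F}.
Not nullable: N, S, X — each has a terminal in every rule's right-hand side or depends on a non-nullable symbol.

{F}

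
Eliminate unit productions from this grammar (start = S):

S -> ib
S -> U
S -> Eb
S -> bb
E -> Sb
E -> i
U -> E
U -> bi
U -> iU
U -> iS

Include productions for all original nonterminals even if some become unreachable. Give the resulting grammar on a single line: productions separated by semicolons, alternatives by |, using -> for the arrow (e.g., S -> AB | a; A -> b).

Unit productions: S->U, U->E.
Unit pairs (A ⇒* B via units): (S,E), (S,U), (U,E).
S: inherits non-unit rules of {E, S, U} → Eb | Sb | bb | bi | i | iS | iU | ib.
E: inherits non-unit rules of {E} → Sb | i.
U: inherits non-unit rules of {E, U} → Sb | bi | i | iS | iU.

S -> i | Eb | Sb | bb | bi | iS | iU | ib; E -> i | Sb; U -> i | Sb | bi | iS | iU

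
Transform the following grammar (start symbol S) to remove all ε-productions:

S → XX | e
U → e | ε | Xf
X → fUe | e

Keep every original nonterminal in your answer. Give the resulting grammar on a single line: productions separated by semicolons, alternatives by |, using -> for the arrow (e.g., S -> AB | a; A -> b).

Nullable set: {U}.
Drop U -> ε.
X -> fUe: U nullable, giving fUe | fe.
Unchanged (no nullable symbols): S -> XX; S -> e; U -> Xf; U -> e; X -> e.

S -> e | XX; U -> e | Xf; X -> e | fe | fUe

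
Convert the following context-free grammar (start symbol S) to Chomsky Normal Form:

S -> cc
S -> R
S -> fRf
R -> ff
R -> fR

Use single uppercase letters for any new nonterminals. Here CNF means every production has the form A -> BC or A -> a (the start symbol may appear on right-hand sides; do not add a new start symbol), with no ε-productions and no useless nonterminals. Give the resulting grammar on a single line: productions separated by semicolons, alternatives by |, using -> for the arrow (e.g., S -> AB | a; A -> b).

No ε-productions.
After unit-elimination: S -> cc | fR | ff | fRf; R -> fR | ff.
TERM: introduce B -> c, A -> f and substitute in every rule of length ≥2.
BIN: S -> ARA becomes S -> AC, C -> RA.

S -> AA | AC | AR | BB; A -> f; B -> c; C -> RA; R -> AA | AR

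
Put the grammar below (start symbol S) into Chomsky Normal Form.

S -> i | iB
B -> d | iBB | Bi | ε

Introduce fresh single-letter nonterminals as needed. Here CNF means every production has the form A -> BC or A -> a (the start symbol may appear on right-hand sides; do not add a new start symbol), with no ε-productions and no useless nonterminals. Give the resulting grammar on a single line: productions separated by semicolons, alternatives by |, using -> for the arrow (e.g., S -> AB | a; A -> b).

S -> i | AB; A -> i; B -> d | i | AB | AC | BA; C -> BB

Nullable: {B}; after ε-elimination: S -> i | iB; B -> d | i | Bi | iB | iBB.
No unit productions to eliminate.
TERM: introduce A -> i and substitute in every rule of length ≥2.
BIN: B -> ABB becomes B -> AC, C -> BB.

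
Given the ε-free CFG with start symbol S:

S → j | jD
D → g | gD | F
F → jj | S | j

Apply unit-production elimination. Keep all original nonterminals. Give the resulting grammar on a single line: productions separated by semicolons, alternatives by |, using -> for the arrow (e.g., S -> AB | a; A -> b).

S -> j | jD; D -> g | j | gD | jD | jj; F -> j | jD | jj

Unit productions: D->F, F->S.
Unit pairs (A ⇒* B via units): (D,F), (D,S), (F,S).
S: inherits non-unit rules of {S} → j | jD.
D: inherits non-unit rules of {D, F, S} → g | gD | j | jD | jj.
F: inherits non-unit rules of {F, S} → j | jD | jj.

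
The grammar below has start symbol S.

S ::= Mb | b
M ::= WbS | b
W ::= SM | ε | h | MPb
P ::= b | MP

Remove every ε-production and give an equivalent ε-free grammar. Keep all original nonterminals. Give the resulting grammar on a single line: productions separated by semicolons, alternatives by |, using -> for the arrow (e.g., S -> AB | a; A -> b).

S -> b | Mb; M -> b | bS | WbS; P -> b | MP; W -> h | SM | MPb

Nullable set: {W}.
M -> WbS: W nullable, giving WbS | bS.
Drop W -> ε.
Unchanged (no nullable symbols): S -> Mb; S -> b; M -> b; P -> MP; P -> b; W -> MPb; W -> SM; W -> h.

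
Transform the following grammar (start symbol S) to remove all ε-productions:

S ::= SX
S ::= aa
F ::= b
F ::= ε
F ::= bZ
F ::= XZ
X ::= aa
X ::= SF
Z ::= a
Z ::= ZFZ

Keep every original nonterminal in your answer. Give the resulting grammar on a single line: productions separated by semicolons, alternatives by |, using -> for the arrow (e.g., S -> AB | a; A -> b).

S -> SX | aa; F -> b | XZ | bZ; X -> S | SF | aa; Z -> a | ZZ | ZFZ

Nullable set: {F}.
Drop F -> ε.
X -> SF: F nullable, giving S | SF.
Z -> ZFZ: F nullable, giving ZFZ | ZZ.
Unchanged (no nullable symbols): S -> SX; S -> aa; F -> XZ; F -> b; F -> bZ; X -> aa; Z -> a.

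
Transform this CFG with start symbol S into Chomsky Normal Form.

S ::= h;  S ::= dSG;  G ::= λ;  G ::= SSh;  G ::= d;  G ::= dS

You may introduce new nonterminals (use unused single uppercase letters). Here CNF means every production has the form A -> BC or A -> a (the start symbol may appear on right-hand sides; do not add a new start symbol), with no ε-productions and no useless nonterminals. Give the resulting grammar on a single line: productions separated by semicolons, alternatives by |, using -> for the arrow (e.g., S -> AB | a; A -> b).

S -> h | BD | BS; A -> h; B -> d; C -> SA; D -> SG; G -> d | BS | SC

Nullable: {G}; after ε-elimination: S -> h | dS | dSG; G -> d | dS | SSh.
No unit productions to eliminate.
TERM: introduce B -> d, A -> h and substitute in every rule of length ≥2.
BIN: G -> SSA becomes G -> SC, C -> SA; S -> BSG becomes S -> BD, D -> SG.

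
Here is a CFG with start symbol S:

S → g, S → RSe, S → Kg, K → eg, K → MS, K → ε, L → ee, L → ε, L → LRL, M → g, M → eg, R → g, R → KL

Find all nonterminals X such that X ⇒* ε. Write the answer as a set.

Directly nullable (have an ε-rule): {K, L}.
R is nullable via R -> KL (every symbol on the right is already known nullable).
Not nullable: M, S — each has a terminal in every rule's right-hand side or depends on a non-nullable symbol.

{K, L, R}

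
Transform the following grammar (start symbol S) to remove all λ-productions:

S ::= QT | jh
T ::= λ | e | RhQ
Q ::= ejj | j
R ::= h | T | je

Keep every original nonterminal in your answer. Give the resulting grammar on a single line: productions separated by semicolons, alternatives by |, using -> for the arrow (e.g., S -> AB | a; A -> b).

S -> Q | QT | jh; Q -> j | ejj; R -> T | h | je; T -> e | hQ | RhQ

Nullable set: {R, T}.
S -> QT: T nullable, giving Q | QT.
R -> T: T nullable, giving T.
Drop T -> λ.
T -> RhQ: R nullable, giving RhQ | hQ.
Unchanged (no nullable symbols): S -> jh; Q -> ejj; Q -> j; R -> h; R -> je; T -> e.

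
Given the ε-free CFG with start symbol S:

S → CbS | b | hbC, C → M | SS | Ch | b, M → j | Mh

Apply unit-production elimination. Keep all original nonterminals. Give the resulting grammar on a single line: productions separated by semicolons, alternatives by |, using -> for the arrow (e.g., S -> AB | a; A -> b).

Unit productions: C->M.
Unit pairs (A ⇒* B via units): (C,M).
S: inherits non-unit rules of {S} → CbS | b | hbC.
C: inherits non-unit rules of {C, M} → Ch | Mh | SS | b | j.
M: inherits non-unit rules of {M} → Mh | j.

S -> b | CbS | hbC; C -> b | j | Ch | Mh | SS; M -> j | Mh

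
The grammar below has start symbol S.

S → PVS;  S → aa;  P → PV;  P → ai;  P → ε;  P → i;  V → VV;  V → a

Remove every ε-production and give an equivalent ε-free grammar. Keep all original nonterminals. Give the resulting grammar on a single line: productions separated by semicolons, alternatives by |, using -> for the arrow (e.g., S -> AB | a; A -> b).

Nullable set: {P}.
S -> PVS: P nullable, giving PVS | VS.
Drop P -> ε.
P -> PV: P nullable, giving PV | V.
Unchanged (no nullable symbols): S -> aa; P -> ai; P -> i; V -> VV; V -> a.

S -> VS | aa | PVS; P -> V | i | PV | ai; V -> a | VV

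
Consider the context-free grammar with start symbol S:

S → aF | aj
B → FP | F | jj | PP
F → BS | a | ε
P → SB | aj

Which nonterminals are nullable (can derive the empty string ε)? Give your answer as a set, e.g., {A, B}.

Directly nullable (have an ε-rule): {F}.
B is nullable via B -> F (every symbol on the right is already known nullable).
Not nullable: P, S — each has a terminal in every rule's right-hand side or depends on a non-nullable symbol.

{B, F}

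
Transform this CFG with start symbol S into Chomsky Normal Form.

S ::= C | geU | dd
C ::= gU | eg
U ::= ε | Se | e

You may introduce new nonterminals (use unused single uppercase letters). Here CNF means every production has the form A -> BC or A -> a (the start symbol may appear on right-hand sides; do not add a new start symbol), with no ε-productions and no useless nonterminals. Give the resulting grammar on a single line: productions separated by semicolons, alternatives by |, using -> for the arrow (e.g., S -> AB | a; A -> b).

Nullable: {U}; after ε-elimination: S -> C | dd | ge | geU; C -> g | eg | gU; U -> e | Se.
After unit-elimination: S -> g | dd | eg | gU | ge | geU; C -> g | eg | gU; U -> e | Se.
TERM: introduce D -> d, A -> e, B -> g and substitute in every rule of length ≥2.
BIN: S -> BAU becomes S -> BE, E -> AU.
Drop unreachable/unproductive: C.

S -> g | AB | BA | BE | BU | DD; A -> e; B -> g; D -> d; E -> AU; U -> e | SA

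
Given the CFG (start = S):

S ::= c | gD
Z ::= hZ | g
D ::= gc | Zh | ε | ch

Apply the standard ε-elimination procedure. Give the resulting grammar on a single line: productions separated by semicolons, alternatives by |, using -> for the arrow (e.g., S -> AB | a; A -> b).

Nullable set: {D}.
S -> gD: D nullable, giving g | gD.
Drop D -> ε.
Unchanged (no nullable symbols): S -> c; D -> Zh; D -> ch; D -> gc; Z -> g; Z -> hZ.

S -> c | g | gD; D -> Zh | ch | gc; Z -> g | hZ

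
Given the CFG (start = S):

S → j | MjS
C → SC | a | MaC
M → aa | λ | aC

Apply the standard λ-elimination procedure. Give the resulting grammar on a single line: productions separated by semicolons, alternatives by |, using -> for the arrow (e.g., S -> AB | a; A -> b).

Nullable set: {M}.
S -> MjS: M nullable, giving MjS | jS.
C -> MaC: M nullable, giving MaC | aC.
Drop M -> λ.
Unchanged (no nullable symbols): S -> j; C -> SC; C -> a; M -> aC; M -> aa.

S -> j | jS | MjS; C -> a | SC | aC | MaC; M -> aC | aa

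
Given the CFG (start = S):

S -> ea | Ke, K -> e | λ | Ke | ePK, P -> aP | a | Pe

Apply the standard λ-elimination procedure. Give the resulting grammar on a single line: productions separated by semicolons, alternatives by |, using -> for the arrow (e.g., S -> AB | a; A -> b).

S -> e | Ke | ea; K -> e | Ke | eP | ePK; P -> a | Pe | aP

Nullable set: {K}.
S -> Ke: K nullable, giving Ke | e.
Drop K -> λ.
K -> Ke: K nullable, giving Ke | e.
K -> ePK: K nullable, giving eP | ePK.
Unchanged (no nullable symbols): S -> ea; K -> e; P -> Pe; P -> a; P -> aP.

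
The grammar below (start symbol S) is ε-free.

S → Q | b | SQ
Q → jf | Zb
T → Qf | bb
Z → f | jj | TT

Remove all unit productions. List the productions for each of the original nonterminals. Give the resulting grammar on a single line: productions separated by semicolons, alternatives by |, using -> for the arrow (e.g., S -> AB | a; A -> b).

Unit productions: S->Q.
Unit pairs (A ⇒* B via units): (S,Q).
S: inherits non-unit rules of {Q, S} → SQ | Zb | b | jf.
Q: inherits non-unit rules of {Q} → Zb | jf.
T: inherits non-unit rules of {T} → Qf | bb.
Z: inherits non-unit rules of {Z} → TT | f | jj.

S -> b | SQ | Zb | jf; Q -> Zb | jf; T -> Qf | bb; Z -> f | TT | jj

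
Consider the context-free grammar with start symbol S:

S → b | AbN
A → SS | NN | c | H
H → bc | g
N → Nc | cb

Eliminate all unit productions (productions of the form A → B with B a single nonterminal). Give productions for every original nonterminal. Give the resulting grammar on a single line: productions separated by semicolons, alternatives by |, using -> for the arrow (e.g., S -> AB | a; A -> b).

Unit productions: A->H.
Unit pairs (A ⇒* B via units): (A,H).
S: inherits non-unit rules of {S} → AbN | b.
A: inherits non-unit rules of {A, H} → NN | SS | bc | c | g.
H: inherits non-unit rules of {H} → bc | g.
N: inherits non-unit rules of {N} → Nc | cb.

S -> b | AbN; A -> c | g | NN | SS | bc; H -> g | bc; N -> Nc | cb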